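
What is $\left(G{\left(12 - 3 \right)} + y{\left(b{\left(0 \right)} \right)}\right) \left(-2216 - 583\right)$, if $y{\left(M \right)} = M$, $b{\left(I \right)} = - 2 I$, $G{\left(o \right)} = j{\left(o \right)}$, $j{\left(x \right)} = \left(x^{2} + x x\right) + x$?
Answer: $-478629$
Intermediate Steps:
$j{\left(x \right)} = x + 2 x^{2}$ ($j{\left(x \right)} = \left(x^{2} + x^{2}\right) + x = 2 x^{2} + x = x + 2 x^{2}$)
$G{\left(o \right)} = o \left(1 + 2 o\right)$
$\left(G{\left(12 - 3 \right)} + y{\left(b{\left(0 \right)} \right)}\right) \left(-2216 - 583\right) = \left(\left(12 - 3\right) \left(1 + 2 \left(12 - 3\right)\right) - 0\right) \left(-2216 - 583\right) = \left(9 \left(1 + 2 \cdot 9\right) + 0\right) \left(-2799\right) = \left(9 \left(1 + 18\right) + 0\right) \left(-2799\right) = \left(9 \cdot 19 + 0\right) \left(-2799\right) = \left(171 + 0\right) \left(-2799\right) = 171 \left(-2799\right) = -478629$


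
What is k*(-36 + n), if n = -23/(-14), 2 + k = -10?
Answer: 2886/7 ≈ 412.29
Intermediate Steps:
k = -12 (k = -2 - 10 = -12)
n = 23/14 (n = -23*(-1/14) = 23/14 ≈ 1.6429)
k*(-36 + n) = -12*(-36 + 23/14) = -12*(-481/14) = 2886/7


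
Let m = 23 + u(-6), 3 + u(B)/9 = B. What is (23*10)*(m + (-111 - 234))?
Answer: -92690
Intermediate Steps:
u(B) = -27 + 9*B
m = -58 (m = 23 + (-27 + 9*(-6)) = 23 + (-27 - 54) = 23 - 81 = -58)
(23*10)*(m + (-111 - 234)) = (23*10)*(-58 + (-111 - 234)) = 230*(-58 - 345) = 230*(-403) = -92690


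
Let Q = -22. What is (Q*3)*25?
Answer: -1650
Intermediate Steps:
(Q*3)*25 = -22*3*25 = -66*25 = -1650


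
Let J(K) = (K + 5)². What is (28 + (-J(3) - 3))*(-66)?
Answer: 2574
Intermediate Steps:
J(K) = (5 + K)²
(28 + (-J(3) - 3))*(-66) = (28 + (-(5 + 3)² - 3))*(-66) = (28 + (-1*8² - 3))*(-66) = (28 + (-1*64 - 3))*(-66) = (28 + (-64 - 3))*(-66) = (28 - 67)*(-66) = -39*(-66) = 2574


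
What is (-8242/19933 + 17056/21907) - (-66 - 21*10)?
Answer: 120680955510/436672231 ≈ 276.37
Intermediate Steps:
(-8242/19933 + 17056/21907) - (-66 - 21*10) = (-8242*1/19933 + 17056*(1/21907)) - (-66 - 210) = (-8242/19933 + 17056/21907) - 1*(-276) = 159419754/436672231 + 276 = 120680955510/436672231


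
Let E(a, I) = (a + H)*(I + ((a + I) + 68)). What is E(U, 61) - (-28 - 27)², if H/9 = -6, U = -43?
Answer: -17284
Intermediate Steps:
H = -54 (H = 9*(-6) = -54)
E(a, I) = (-54 + a)*(68 + a + 2*I) (E(a, I) = (a - 54)*(I + ((a + I) + 68)) = (-54 + a)*(I + ((I + a) + 68)) = (-54 + a)*(I + (68 + I + a)) = (-54 + a)*(68 + a + 2*I))
E(U, 61) - (-28 - 27)² = (-3672 + (-43)² - 108*61 + 14*(-43) + 2*61*(-43)) - (-28 - 27)² = (-3672 + 1849 - 6588 - 602 - 5246) - 1*(-55)² = -14259 - 1*3025 = -14259 - 3025 = -17284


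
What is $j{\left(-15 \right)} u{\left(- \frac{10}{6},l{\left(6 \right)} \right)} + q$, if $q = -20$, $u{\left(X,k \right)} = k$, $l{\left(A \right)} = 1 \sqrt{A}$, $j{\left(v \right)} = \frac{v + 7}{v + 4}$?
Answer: $-20 + \frac{8 \sqrt{6}}{11} \approx -18.219$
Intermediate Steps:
$j{\left(v \right)} = \frac{7 + v}{4 + v}$
$l{\left(A \right)} = \sqrt{A}$
$j{\left(-15 \right)} u{\left(- \frac{10}{6},l{\left(6 \right)} \right)} + q = \frac{7 - 15}{4 - 15} \sqrt{6} - 20 = \frac{1}{-11} \left(-8\right) \sqrt{6} - 20 = \left(- \frac{1}{11}\right) \left(-8\right) \sqrt{6} - 20 = \frac{8 \sqrt{6}}{11} - 20 = -20 + \frac{8 \sqrt{6}}{11}$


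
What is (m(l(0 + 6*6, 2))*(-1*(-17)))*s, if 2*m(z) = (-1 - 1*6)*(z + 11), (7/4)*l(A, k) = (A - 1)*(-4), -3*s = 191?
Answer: -522767/2 ≈ -2.6138e+5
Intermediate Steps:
s = -191/3 (s = -1/3*191 = -191/3 ≈ -63.667)
l(A, k) = 16/7 - 16*A/7 (l(A, k) = 4*((A - 1)*(-4))/7 = 4*((-1 + A)*(-4))/7 = 4*(4 - 4*A)/7 = 16/7 - 16*A/7)
m(z) = -77/2 - 7*z/2 (m(z) = ((-1 - 1*6)*(z + 11))/2 = ((-1 - 6)*(11 + z))/2 = (-7*(11 + z))/2 = (-77 - 7*z)/2 = -77/2 - 7*z/2)
(m(l(0 + 6*6, 2))*(-1*(-17)))*s = ((-77/2 - 7*(16/7 - 16*(0 + 6*6)/7)/2)*(-1*(-17)))*(-191/3) = ((-77/2 - 7*(16/7 - 16*(0 + 36)/7)/2)*17)*(-191/3) = ((-77/2 - 7*(16/7 - 16/7*36)/2)*17)*(-191/3) = ((-77/2 - 7*(16/7 - 576/7)/2)*17)*(-191/3) = ((-77/2 - 7/2*(-80))*17)*(-191/3) = ((-77/2 + 280)*17)*(-191/3) = ((483/2)*17)*(-191/3) = (8211/2)*(-191/3) = -522767/2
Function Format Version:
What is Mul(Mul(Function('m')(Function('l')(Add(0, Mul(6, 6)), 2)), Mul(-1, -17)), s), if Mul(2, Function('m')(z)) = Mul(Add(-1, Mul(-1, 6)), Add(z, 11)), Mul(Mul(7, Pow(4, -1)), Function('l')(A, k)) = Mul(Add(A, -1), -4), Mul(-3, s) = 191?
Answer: Rational(-522767, 2) ≈ -2.6138e+5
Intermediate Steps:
s = Rational(-191, 3) (s = Mul(Rational(-1, 3), 191) = Rational(-191, 3) ≈ -63.667)
Function('l')(A, k) = Add(Rational(16, 7), Mul(Rational(-16, 7), A)) (Function('l')(A, k) = Mul(Rational(4, 7), Mul(Add(A, -1), -4)) = Mul(Rational(4, 7), Mul(Add(-1, A), -4)) = Mul(Rational(4, 7), Add(4, Mul(-4, A))) = Add(Rational(16, 7), Mul(Rational(-16, 7), A)))
Function('m')(z) = Add(Rational(-77, 2), Mul(Rational(-7, 2), z)) (Function('m')(z) = Mul(Rational(1, 2), Mul(Add(-1, Mul(-1, 6)), Add(z, 11))) = Mul(Rational(1, 2), Mul(Add(-1, -6), Add(11, z))) = Mul(Rational(1, 2), Mul(-7, Add(11, z))) = Mul(Rational(1, 2), Add(-77, Mul(-7, z))) = Add(Rational(-77, 2), Mul(Rational(-7, 2), z)))
Mul(Mul(Function('m')(Function('l')(Add(0, Mul(6, 6)), 2)), Mul(-1, -17)), s) = Mul(Mul(Add(Rational(-77, 2), Mul(Rational(-7, 2), Add(Rational(16, 7), Mul(Rational(-16, 7), Add(0, Mul(6, 6)))))), Mul(-1, -17)), Rational(-191, 3)) = Mul(Mul(Add(Rational(-77, 2), Mul(Rational(-7, 2), Add(Rational(16, 7), Mul(Rational(-16, 7), Add(0, 36))))), 17), Rational(-191, 3)) = Mul(Mul(Add(Rational(-77, 2), Mul(Rational(-7, 2), Add(Rational(16, 7), Mul(Rational(-16, 7), 36)))), 17), Rational(-191, 3)) = Mul(Mul(Add(Rational(-77, 2), Mul(Rational(-7, 2), Add(Rational(16, 7), Rational(-576, 7)))), 17), Rational(-191, 3)) = Mul(Mul(Add(Rational(-77, 2), Mul(Rational(-7, 2), -80)), 17), Rational(-191, 3)) = Mul(Mul(Add(Rational(-77, 2), 280), 17), Rational(-191, 3)) = Mul(Mul(Rational(483, 2), 17), Rational(-191, 3)) = Mul(Rational(8211, 2), Rational(-191, 3)) = Rational(-522767, 2)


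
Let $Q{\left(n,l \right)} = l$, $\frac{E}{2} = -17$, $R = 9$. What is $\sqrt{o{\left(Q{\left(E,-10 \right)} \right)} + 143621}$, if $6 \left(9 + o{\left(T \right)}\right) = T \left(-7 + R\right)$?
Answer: $\frac{\sqrt{1292478}}{3} \approx 378.96$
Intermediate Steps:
$E = -34$ ($E = 2 \left(-17\right) = -34$)
$o{\left(T \right)} = -9 + \frac{T}{3}$ ($o{\left(T \right)} = -9 + \frac{T \left(-7 + 9\right)}{6} = -9 + \frac{T 2}{6} = -9 + \frac{2 T}{6} = -9 + \frac{T}{3}$)
$\sqrt{o{\left(Q{\left(E,-10 \right)} \right)} + 143621} = \sqrt{\left(-9 + \frac{1}{3} \left(-10\right)\right) + 143621} = \sqrt{\left(-9 - \frac{10}{3}\right) + 143621} = \sqrt{- \frac{37}{3} + 143621} = \sqrt{\frac{430826}{3}} = \frac{\sqrt{1292478}}{3}$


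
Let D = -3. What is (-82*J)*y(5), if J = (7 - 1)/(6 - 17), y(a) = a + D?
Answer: 984/11 ≈ 89.455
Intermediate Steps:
y(a) = -3 + a (y(a) = a - 3 = -3 + a)
J = -6/11 (J = 6/(-11) = 6*(-1/11) = -6/11 ≈ -0.54545)
(-82*J)*y(5) = (-82*(-6/11))*(-3 + 5) = (492/11)*2 = 984/11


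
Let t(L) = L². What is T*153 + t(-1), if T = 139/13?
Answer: 21280/13 ≈ 1636.9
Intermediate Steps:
T = 139/13 (T = 139*(1/13) = 139/13 ≈ 10.692)
T*153 + t(-1) = (139/13)*153 + (-1)² = 21267/13 + 1 = 21280/13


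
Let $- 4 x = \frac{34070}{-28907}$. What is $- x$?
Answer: $- \frac{17035}{57814} \approx -0.29465$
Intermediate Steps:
$x = \frac{17035}{57814}$ ($x = - \frac{34070 \frac{1}{-28907}}{4} = - \frac{34070 \left(- \frac{1}{28907}\right)}{4} = \left(- \frac{1}{4}\right) \left(- \frac{34070}{28907}\right) = \frac{17035}{57814} \approx 0.29465$)
$- x = \left(-1\right) \frac{17035}{57814} = - \frac{17035}{57814}$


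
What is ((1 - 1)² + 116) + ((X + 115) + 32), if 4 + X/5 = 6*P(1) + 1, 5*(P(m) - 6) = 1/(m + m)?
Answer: 431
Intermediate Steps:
P(m) = 6 + 1/(10*m) (P(m) = 6 + 1/(5*(m + m)) = 6 + 1/(5*((2*m))) = 6 + (1/(2*m))/5 = 6 + 1/(10*m))
X = 168 (X = -20 + 5*(6*(6 + (⅒)/1) + 1) = -20 + 5*(6*(6 + (⅒)*1) + 1) = -20 + 5*(6*(6 + ⅒) + 1) = -20 + 5*(6*(61/10) + 1) = -20 + 5*(183/5 + 1) = -20 + 5*(188/5) = -20 + 188 = 168)
((1 - 1)² + 116) + ((X + 115) + 32) = ((1 - 1)² + 116) + ((168 + 115) + 32) = (0² + 116) + (283 + 32) = (0 + 116) + 315 = 116 + 315 = 431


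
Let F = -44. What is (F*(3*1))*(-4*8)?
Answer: 4224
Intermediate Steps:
(F*(3*1))*(-4*8) = (-132)*(-4*8) = -44*3*(-32) = -132*(-32) = 4224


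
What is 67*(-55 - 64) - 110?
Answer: -8083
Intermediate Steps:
67*(-55 - 64) - 110 = 67*(-119) - 110 = -7973 - 110 = -8083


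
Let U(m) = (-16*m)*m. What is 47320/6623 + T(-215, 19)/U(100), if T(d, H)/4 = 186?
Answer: 945784061/132460000 ≈ 7.1402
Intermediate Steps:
T(d, H) = 744 (T(d, H) = 4*186 = 744)
U(m) = -16*m**2
47320/6623 + T(-215, 19)/U(100) = 47320/6623 + 744/((-16*100**2)) = 47320*(1/6623) + 744/((-16*10000)) = 47320/6623 + 744/(-160000) = 47320/6623 + 744*(-1/160000) = 47320/6623 - 93/20000 = 945784061/132460000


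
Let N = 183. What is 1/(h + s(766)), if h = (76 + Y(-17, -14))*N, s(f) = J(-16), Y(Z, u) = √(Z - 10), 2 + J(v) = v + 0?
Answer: 4630/64612101 - 61*I*√3/21537367 ≈ 7.1658e-5 - 4.9057e-6*I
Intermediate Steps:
J(v) = -2 + v (J(v) = -2 + (v + 0) = -2 + v)
Y(Z, u) = √(-10 + Z)
s(f) = -18 (s(f) = -2 - 16 = -18)
h = 13908 + 549*I*√3 (h = (76 + √(-10 - 17))*183 = (76 + √(-27))*183 = (76 + 3*I*√3)*183 = 13908 + 549*I*√3 ≈ 13908.0 + 950.9*I)
1/(h + s(766)) = 1/((13908 + 549*I*√3) - 18) = 1/(13890 + 549*I*√3)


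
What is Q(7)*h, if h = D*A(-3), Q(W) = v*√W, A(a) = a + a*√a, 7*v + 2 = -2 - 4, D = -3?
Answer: 72*√7*(-1 - I*√3)/7 ≈ -27.213 - 47.135*I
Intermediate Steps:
v = -8/7 (v = -2/7 + (-2 - 4)/7 = -2/7 + (⅐)*(-6) = -2/7 - 6/7 = -8/7 ≈ -1.1429)
A(a) = a + a^(3/2)
Q(W) = -8*√W/7
h = 9 + 9*I*√3 (h = -3*(-3 + (-3)^(3/2)) = -3*(-3 - 3*I*√3) = 9 + 9*I*√3 ≈ 9.0 + 15.588*I)
Q(7)*h = (-8*√7/7)*(9 + 9*I*√3) = -8*√7*(9 + 9*I*√3)/7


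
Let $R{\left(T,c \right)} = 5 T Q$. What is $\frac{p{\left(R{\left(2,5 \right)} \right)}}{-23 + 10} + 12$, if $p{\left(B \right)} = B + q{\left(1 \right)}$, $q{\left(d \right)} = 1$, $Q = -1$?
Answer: $\frac{165}{13} \approx 12.692$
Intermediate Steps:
$R{\left(T,c \right)} = - 5 T$ ($R{\left(T,c \right)} = 5 T \left(-1\right) = - 5 T$)
$p{\left(B \right)} = 1 + B$ ($p{\left(B \right)} = B + 1 = 1 + B$)
$\frac{p{\left(R{\left(2,5 \right)} \right)}}{-23 + 10} + 12 = \frac{1 - 10}{-23 + 10} + 12 = \frac{1 - 10}{-13} + 12 = \left(-9\right) \left(- \frac{1}{13}\right) + 12 = \frac{9}{13} + 12 = \frac{165}{13}$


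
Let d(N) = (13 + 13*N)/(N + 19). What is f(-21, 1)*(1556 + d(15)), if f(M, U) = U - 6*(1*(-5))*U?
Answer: 823236/17 ≈ 48426.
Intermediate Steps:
d(N) = (13 + 13*N)/(19 + N)
f(M, U) = 31*U (f(M, U) = U - 6*(-5)*U = U - (-30)*U = U + 30*U = 31*U)
f(-21, 1)*(1556 + d(15)) = (31*1)*(1556 + 13*(1 + 15)/(19 + 15)) = 31*(1556 + 13*16/34) = 31*(1556 + 13*(1/34)*16) = 31*(1556 + 104/17) = 31*(26556/17) = 823236/17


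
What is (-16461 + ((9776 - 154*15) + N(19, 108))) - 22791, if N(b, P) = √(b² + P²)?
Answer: -31786 + 5*√481 ≈ -31676.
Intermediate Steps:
N(b, P) = √(P² + b²)
(-16461 + ((9776 - 154*15) + N(19, 108))) - 22791 = (-16461 + ((9776 - 154*15) + √(108² + 19²))) - 22791 = (-16461 + ((9776 - 2310) + √(11664 + 361))) - 22791 = (-16461 + (7466 + √12025)) - 22791 = (-16461 + (7466 + 5*√481)) - 22791 = (-8995 + 5*√481) - 22791 = -31786 + 5*√481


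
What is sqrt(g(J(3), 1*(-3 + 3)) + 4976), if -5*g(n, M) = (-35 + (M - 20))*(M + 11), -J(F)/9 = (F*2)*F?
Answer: sqrt(5097) ≈ 71.393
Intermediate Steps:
J(F) = -18*F**2 (J(F) = -9*F*2*F = -9*2*F*F = -18*F**2)
g(n, M) = -(-55 + M)*(11 + M)/5 (g(n, M) = -(-35 + (M - 20))*(M + 11)/5 = -(-35 + (-20 + M))*(11 + M)/5 = -(-55 + M)*(11 + M)/5)
sqrt(g(J(3), 1*(-3 + 3)) + 4976) = sqrt((121 - (-3 + 3)**2/5 + 44*(1*(-3 + 3))/5) + 4976) = sqrt((121 - (1*0)**2/5 + 44*(1*0)/5) + 4976) = sqrt((121 - 1/5*0**2 + (44/5)*0) + 4976) = sqrt((121 - 1/5*0 + 0) + 4976) = sqrt((121 + 0 + 0) + 4976) = sqrt(121 + 4976) = sqrt(5097)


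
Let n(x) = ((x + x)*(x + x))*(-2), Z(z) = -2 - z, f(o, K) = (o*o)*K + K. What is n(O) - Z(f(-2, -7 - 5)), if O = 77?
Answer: -47490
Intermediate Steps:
f(o, K) = K + K*o**2 (f(o, K) = o**2*K + K = K*o**2 + K = K + K*o**2)
n(x) = -8*x**2 (n(x) = ((2*x)*(2*x))*(-2) = (4*x**2)*(-2) = -8*x**2)
n(O) - Z(f(-2, -7 - 5)) = -8*77**2 - (-2 - (-7 - 5)*(1 + (-2)**2)) = -8*5929 - (-2 - (-12)*(1 + 4)) = -47432 - (-2 - (-12)*5) = -47432 - (-2 - 1*(-60)) = -47432 - (-2 + 60) = -47432 - 1*58 = -47432 - 58 = -47490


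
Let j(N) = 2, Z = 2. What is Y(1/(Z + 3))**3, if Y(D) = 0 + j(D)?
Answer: 8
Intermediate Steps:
Y(D) = 2 (Y(D) = 0 + 2 = 2)
Y(1/(Z + 3))**3 = 2**3 = 8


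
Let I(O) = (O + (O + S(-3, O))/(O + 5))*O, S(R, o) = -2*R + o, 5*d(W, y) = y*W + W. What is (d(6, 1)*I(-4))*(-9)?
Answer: -2592/5 ≈ -518.40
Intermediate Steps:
d(W, y) = W/5 + W*y/5 (d(W, y) = (y*W + W)/5 = (W*y + W)/5 = (W + W*y)/5 = W/5 + W*y/5)
S(R, o) = o - 2*R
I(O) = O*(O + (6 + 2*O)/(5 + O)) (I(O) = (O + (O + (O - 2*(-3)))/(O + 5))*O = (O + (O + (O + 6))/(5 + O))*O = (O + (O + (6 + O))/(5 + O))*O = (O + (6 + 2*O)/(5 + O))*O = O*(O + (6 + 2*O)/(5 + O)))
(d(6, 1)*I(-4))*(-9) = (((⅕)*6*(1 + 1))*(-4*(6 + (-4)² + 7*(-4))/(5 - 4)))*(-9) = (((⅕)*6*2)*(-4*(6 + 16 - 28)/1))*(-9) = (12*(-4*1*(-6))/5)*(-9) = ((12/5)*24)*(-9) = (288/5)*(-9) = -2592/5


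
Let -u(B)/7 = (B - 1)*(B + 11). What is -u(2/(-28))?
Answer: -2295/28 ≈ -81.964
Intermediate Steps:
u(B) = -7*(-1 + B)*(11 + B) (u(B) = -7*(B - 1)*(B + 11) = -7*(-1 + B)*(11 + B))
-u(2/(-28)) = -(77 - 140/(-28) - 7*(2/(-28))²) = -(77 - 140*(-1)/28 - 7*(2*(-1/28))²) = -(77 - 70*(-1/14) - 7*(-1/14)²) = -(77 + 5 - 7*1/196) = -(77 + 5 - 1/28) = -1*2295/28 = -2295/28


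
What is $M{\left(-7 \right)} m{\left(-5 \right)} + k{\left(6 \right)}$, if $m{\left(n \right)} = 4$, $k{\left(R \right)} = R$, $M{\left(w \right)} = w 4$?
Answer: $-106$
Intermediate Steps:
$M{\left(w \right)} = 4 w$
$M{\left(-7 \right)} m{\left(-5 \right)} + k{\left(6 \right)} = 4 \left(-7\right) 4 + 6 = \left(-28\right) 4 + 6 = -112 + 6 = -106$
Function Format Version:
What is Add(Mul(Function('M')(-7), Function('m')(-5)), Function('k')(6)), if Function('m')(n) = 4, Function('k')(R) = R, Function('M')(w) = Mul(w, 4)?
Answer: -106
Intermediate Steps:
Function('M')(w) = Mul(4, w)
Add(Mul(Function('M')(-7), Function('m')(-5)), Function('k')(6)) = Add(Mul(Mul(4, -7), 4), 6) = Add(Mul(-28, 4), 6) = Add(-112, 6) = -106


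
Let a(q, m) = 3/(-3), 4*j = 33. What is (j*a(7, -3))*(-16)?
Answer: 132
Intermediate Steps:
j = 33/4 (j = (¼)*33 = 33/4 ≈ 8.2500)
a(q, m) = -1 (a(q, m) = 3*(-⅓) = -1)
(j*a(7, -3))*(-16) = ((33/4)*(-1))*(-16) = -33/4*(-16) = 132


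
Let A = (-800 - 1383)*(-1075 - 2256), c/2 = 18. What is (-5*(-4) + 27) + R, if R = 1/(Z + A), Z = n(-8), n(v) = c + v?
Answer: 341765248/7271601 ≈ 47.000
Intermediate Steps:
c = 36 (c = 2*18 = 36)
n(v) = 36 + v
Z = 28 (Z = 36 - 8 = 28)
A = 7271573 (A = -2183*(-3331) = 7271573)
R = 1/7271601 (R = 1/(28 + 7271573) = 1/7271601 ≈ 1.3752e-7)
(-5*(-4) + 27) + R = (-5*(-4) + 27) + 1/7271601 = (20 + 27) + 1/7271601 = 47 + 1/7271601 = 341765248/7271601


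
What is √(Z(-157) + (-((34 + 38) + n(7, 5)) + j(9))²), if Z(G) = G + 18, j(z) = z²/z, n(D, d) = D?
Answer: 69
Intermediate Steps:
j(z) = z
Z(G) = 18 + G
√(Z(-157) + (-((34 + 38) + n(7, 5)) + j(9))²) = √((18 - 157) + (-((34 + 38) + 7) + 9)²) = √(-139 + (-(72 + 7) + 9)²) = √(-139 + (-1*79 + 9)²) = √(-139 + (-79 + 9)²) = √(-139 + (-70)²) = √(-139 + 4900) = √4761 = 69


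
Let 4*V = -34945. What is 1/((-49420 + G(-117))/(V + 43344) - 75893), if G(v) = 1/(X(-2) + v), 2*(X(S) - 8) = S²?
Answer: -14812117/1124157147245 ≈ -1.3176e-5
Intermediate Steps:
V = -34945/4 (V = (¼)*(-34945) = -34945/4 ≈ -8736.3)
X(S) = 8 + S²/2
G(v) = 1/(10 + v) (G(v) = 1/((8 + (½)*(-2)²) + v) = 1/((8 + (½)*4) + v) = 1/((8 + 2) + v) = 1/(10 + v))
1/((-49420 + G(-117))/(V + 43344) - 75893) = 1/((-49420 + 1/(10 - 117))/(-34945/4 + 43344) - 75893) = 1/((-49420 + 1/(-107))/(138431/4) - 75893) = 1/((-49420 - 1/107)*(4/138431) - 75893) = 1/(-5287941/107*4/138431 - 75893) = 1/(-21151764/14812117 - 75893) = 1/(-1124157147245/14812117) = -14812117/1124157147245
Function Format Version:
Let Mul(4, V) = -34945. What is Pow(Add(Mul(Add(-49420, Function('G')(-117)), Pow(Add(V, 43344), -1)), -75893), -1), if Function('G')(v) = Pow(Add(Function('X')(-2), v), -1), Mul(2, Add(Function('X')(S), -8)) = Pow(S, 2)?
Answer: Rational(-14812117, 1124157147245) ≈ -1.3176e-5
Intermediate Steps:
V = Rational(-34945, 4) (V = Mul(Rational(1, 4), -34945) = Rational(-34945, 4) ≈ -8736.3)
Function('X')(S) = Add(8, Mul(Rational(1, 2), Pow(S, 2)))
Function('G')(v) = Pow(Add(10, v), -1) (Function('G')(v) = Pow(Add(Add(8, Mul(Rational(1, 2), Pow(-2, 2))), v), -1) = Pow(Add(Add(8, Mul(Rational(1, 2), 4)), v), -1) = Pow(Add(Add(8, 2), v), -1) = Pow(Add(10, v), -1))
Pow(Add(Mul(Add(-49420, Function('G')(-117)), Pow(Add(V, 43344), -1)), -75893), -1) = Pow(Add(Mul(Add(-49420, Pow(Add(10, -117), -1)), Pow(Add(Rational(-34945, 4), 43344), -1)), -75893), -1) = Pow(Add(Mul(Add(-49420, Pow(-107, -1)), Pow(Rational(138431, 4), -1)), -75893), -1) = Pow(Add(Mul(Add(-49420, Rational(-1, 107)), Rational(4, 138431)), -75893), -1) = Pow(Add(Mul(Rational(-5287941, 107), Rational(4, 138431)), -75893), -1) = Pow(Add(Rational(-21151764, 14812117), -75893), -1) = Pow(Rational(-1124157147245, 14812117), -1) = Rational(-14812117, 1124157147245)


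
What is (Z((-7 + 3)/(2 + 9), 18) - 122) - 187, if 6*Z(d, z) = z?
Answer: -306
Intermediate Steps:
Z(d, z) = z/6
(Z((-7 + 3)/(2 + 9), 18) - 122) - 187 = ((⅙)*18 - 122) - 187 = (3 - 122) - 187 = -119 - 187 = -306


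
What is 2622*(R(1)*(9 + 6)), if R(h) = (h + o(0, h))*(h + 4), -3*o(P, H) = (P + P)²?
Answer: 196650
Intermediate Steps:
o(P, H) = -4*P²/3 (o(P, H) = -(P + P)²/3 = -4*P²/3)
R(h) = h*(4 + h) (R(h) = (h - 4/3*0²)*(h + 4) = (h - 4/3*0)*(4 + h) = (h + 0)*(4 + h) = h*(4 + h))
2622*(R(1)*(9 + 6)) = 2622*((1*(4 + 1))*(9 + 6)) = 2622*((1*5)*15) = 2622*(5*15) = 2622*75 = 196650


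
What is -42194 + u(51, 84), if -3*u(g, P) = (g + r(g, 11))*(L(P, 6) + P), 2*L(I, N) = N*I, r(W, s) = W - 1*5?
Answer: -53058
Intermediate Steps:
r(W, s) = -5 + W (r(W, s) = W - 5 = -5 + W)
L(I, N) = I*N/2 (L(I, N) = (N*I)/2 = (I*N)/2 = I*N/2)
u(g, P) = -4*P*(-5 + 2*g)/3 (u(g, P) = -(g + (-5 + g))*((½)*P*6 + P)/3 = -(-5 + 2*g)*(3*P + P)/3 = -(-5 + 2*g)*4*P/3 = -4*P*(-5 + 2*g)/3)
-42194 + u(51, 84) = -42194 + (4/3)*84*(5 - 2*51) = -42194 + (4/3)*84*(5 - 102) = -42194 + (4/3)*84*(-97) = -42194 - 10864 = -53058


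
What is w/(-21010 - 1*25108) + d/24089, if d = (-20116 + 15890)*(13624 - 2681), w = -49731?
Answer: -2131534381865/1110936502 ≈ -1918.7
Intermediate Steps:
d = -46245118 (d = -4226*10943 = -46245118)
w/(-21010 - 1*25108) + d/24089 = -49731/(-21010 - 1*25108) - 46245118/24089 = -49731/(-21010 - 25108) - 46245118*1/24089 = -49731/(-46118) - 46245118/24089 = -49731*(-1/46118) - 46245118/24089 = 49731/46118 - 46245118/24089 = -2131534381865/1110936502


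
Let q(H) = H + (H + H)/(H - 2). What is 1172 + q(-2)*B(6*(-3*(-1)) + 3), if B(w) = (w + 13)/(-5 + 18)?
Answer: 15202/13 ≈ 1169.4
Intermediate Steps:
B(w) = 1 + w/13 (B(w) = (13 + w)/13 = (13 + w)*(1/13) = 1 + w/13)
q(H) = H + 2*H/(-2 + H) (q(H) = H + (2*H)/(-2 + H) = H + 2*H/(-2 + H))
1172 + q(-2)*B(6*(-3*(-1)) + 3) = 1172 + ((-2)²/(-2 - 2))*(1 + (6*(-3*(-1)) + 3)/13) = 1172 + (4/(-4))*(1 + (6*3 + 3)/13) = 1172 + (4*(-¼))*(1 + (18 + 3)/13) = 1172 - (1 + (1/13)*21) = 1172 - (1 + 21/13) = 1172 - 1*34/13 = 1172 - 34/13 = 15202/13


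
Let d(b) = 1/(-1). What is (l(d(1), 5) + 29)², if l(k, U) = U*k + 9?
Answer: 1089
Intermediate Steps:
d(b) = -1
l(k, U) = 9 + U*k
(l(d(1), 5) + 29)² = ((9 + 5*(-1)) + 29)² = ((9 - 5) + 29)² = (4 + 29)² = 33² = 1089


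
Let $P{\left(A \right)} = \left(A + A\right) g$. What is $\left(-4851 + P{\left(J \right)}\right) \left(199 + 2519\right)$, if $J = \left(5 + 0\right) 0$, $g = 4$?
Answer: $-13185018$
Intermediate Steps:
$J = 0$ ($J = 5 \cdot 0 = 0$)
$P{\left(A \right)} = 8 A$ ($P{\left(A \right)} = \left(A + A\right) 4 = 2 A 4 = 8 A$)
$\left(-4851 + P{\left(J \right)}\right) \left(199 + 2519\right) = \left(-4851 + 8 \cdot 0\right) \left(199 + 2519\right) = \left(-4851 + 0\right) 2718 = \left(-4851\right) 2718 = -13185018$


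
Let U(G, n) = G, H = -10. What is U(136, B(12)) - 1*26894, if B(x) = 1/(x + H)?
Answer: -26758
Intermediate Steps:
B(x) = 1/(-10 + x) (B(x) = 1/(x - 10) = 1/(-10 + x))
U(136, B(12)) - 1*26894 = 136 - 1*26894 = 136 - 26894 = -26758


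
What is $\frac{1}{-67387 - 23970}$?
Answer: $- \frac{1}{91357} \approx -1.0946 \cdot 10^{-5}$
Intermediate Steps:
$\frac{1}{-67387 - 23970} = \frac{1}{-91357} = - \frac{1}{91357}$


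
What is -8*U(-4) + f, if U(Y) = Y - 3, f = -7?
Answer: 49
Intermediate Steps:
U(Y) = -3 + Y
-8*U(-4) + f = -8*(-3 - 4) - 7 = -8*(-7) - 7 = 56 - 7 = 49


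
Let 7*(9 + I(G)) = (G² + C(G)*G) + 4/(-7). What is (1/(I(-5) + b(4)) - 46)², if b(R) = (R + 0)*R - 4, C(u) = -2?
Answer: 316804401/150544 ≈ 2104.4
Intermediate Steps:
I(G) = -445/49 - 2*G/7 + G²/7 (I(G) = -9 + ((G² - 2*G) + 4/(-7))/7 = -9 + ((G² - 2*G) + 4*(-⅐))/7 = -9 + ((G² - 2*G) - 4/7)/7 = -9 + (-4/7 + G² - 2*G)/7 = -9 + (-4/49 - 2*G/7 + G²/7) = -445/49 - 2*G/7 + G²/7)
b(R) = -4 + R² (b(R) = R*R - 4 = R² - 4 = -4 + R²)
(1/(I(-5) + b(4)) - 46)² = (1/((-445/49 - 2/7*(-5) + (⅐)*(-5)²) + (-4 + 4²)) - 46)² = (1/((-445/49 + 10/7 + (⅐)*25) + (-4 + 16)) - 46)² = (1/((-445/49 + 10/7 + 25/7) + 12) - 46)² = (1/(-200/49 + 12) - 46)² = (1/(388/49) - 46)² = (49/388 - 46)² = (-17799/388)² = 316804401/150544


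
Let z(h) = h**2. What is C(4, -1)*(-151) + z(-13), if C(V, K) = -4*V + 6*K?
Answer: 3491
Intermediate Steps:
C(4, -1)*(-151) + z(-13) = (-4*4 + 6*(-1))*(-151) + (-13)**2 = (-16 - 6)*(-151) + 169 = -22*(-151) + 169 = 3322 + 169 = 3491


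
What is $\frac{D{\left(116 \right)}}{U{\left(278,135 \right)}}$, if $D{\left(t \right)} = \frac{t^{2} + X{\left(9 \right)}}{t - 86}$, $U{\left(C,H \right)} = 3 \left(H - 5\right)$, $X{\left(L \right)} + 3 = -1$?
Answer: $\frac{1121}{975} \approx 1.1497$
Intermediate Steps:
$X{\left(L \right)} = -4$ ($X{\left(L \right)} = -3 - 1 = -4$)
$U{\left(C,H \right)} = -15 + 3 H$ ($U{\left(C,H \right)} = 3 \left(-5 + H\right) = -15 + 3 H$)
$D{\left(t \right)} = \frac{-4 + t^{2}}{-86 + t}$ ($D{\left(t \right)} = \frac{t^{2} - 4}{t - 86} = \frac{-4 + t^{2}}{-86 + t}$)
$\frac{D{\left(116 \right)}}{U{\left(278,135 \right)}} = \frac{\frac{1}{-86 + 116} \left(-4 + 116^{2}\right)}{-15 + 3 \cdot 135} = \frac{\frac{1}{30} \left(-4 + 13456\right)}{-15 + 405} = \frac{\frac{1}{30} \cdot 13452}{390} = \frac{2242}{5} \cdot \frac{1}{390} = \frac{1121}{975}$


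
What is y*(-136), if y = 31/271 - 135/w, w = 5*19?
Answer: 915008/5149 ≈ 177.71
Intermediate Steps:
w = 95
y = -6728/5149 (y = 31/271 - 135/95 = 31*(1/271) - 135*1/95 = 31/271 - 27/19 = -6728/5149 ≈ -1.3067)
y*(-136) = -6728/5149*(-136) = 915008/5149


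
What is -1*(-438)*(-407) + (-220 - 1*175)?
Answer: -178661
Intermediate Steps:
-1*(-438)*(-407) + (-220 - 1*175) = 438*(-407) + (-220 - 175) = -178266 - 395 = -178661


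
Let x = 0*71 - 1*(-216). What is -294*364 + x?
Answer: -106800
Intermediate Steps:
x = 216 (x = 0 + 216 = 216)
-294*364 + x = -294*364 + 216 = -107016 + 216 = -106800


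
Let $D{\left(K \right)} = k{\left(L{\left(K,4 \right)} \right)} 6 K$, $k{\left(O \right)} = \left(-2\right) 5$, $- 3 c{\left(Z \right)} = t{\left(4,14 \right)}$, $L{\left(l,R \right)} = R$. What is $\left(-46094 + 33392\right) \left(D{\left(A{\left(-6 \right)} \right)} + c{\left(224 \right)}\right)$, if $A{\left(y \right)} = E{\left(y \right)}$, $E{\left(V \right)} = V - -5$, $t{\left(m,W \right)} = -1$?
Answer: $-766354$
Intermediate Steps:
$c{\left(Z \right)} = \frac{1}{3}$ ($c{\left(Z \right)} = \left(- \frac{1}{3}\right) \left(-1\right) = \frac{1}{3}$)
$E{\left(V \right)} = 5 + V$ ($E{\left(V \right)} = V + 5 = 5 + V$)
$k{\left(O \right)} = -10$
$A{\left(y \right)} = 5 + y$
$D{\left(K \right)} = - 60 K$ ($D{\left(K \right)} = \left(-10\right) 6 K = - 60 K$)
$\left(-46094 + 33392\right) \left(D{\left(A{\left(-6 \right)} \right)} + c{\left(224 \right)}\right) = \left(-46094 + 33392\right) \left(- 60 \left(5 - 6\right) + \frac{1}{3}\right) = - 12702 \left(\left(-60\right) \left(-1\right) + \frac{1}{3}\right) = - 12702 \left(60 + \frac{1}{3}\right) = \left(-12702\right) \frac{181}{3} = -766354$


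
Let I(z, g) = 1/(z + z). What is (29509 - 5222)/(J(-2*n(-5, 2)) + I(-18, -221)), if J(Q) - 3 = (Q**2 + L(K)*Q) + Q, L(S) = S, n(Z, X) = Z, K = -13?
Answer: -874332/613 ≈ -1426.3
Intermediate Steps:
I(z, g) = 1/(2*z)
J(Q) = 3 + Q**2 - 12*Q (J(Q) = 3 + ((Q**2 - 13*Q) + Q) = 3 + (Q**2 - 12*Q) = 3 + Q**2 - 12*Q)
(29509 - 5222)/(J(-2*n(-5, 2)) + I(-18, -221)) = (29509 - 5222)/((3 + (-2*(-5))**2 - (-24)*(-5)) + (1/2)/(-18)) = 24287/((3 + 10**2 - 12*10) + (1/2)*(-1/18)) = 24287/((3 + 100 - 120) - 1/36) = 24287/(-17 - 1/36) = 24287/(-613/36) = 24287*(-36/613) = -874332/613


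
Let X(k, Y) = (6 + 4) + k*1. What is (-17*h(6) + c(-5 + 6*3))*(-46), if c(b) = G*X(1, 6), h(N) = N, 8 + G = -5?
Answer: 11270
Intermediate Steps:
G = -13 (G = -8 - 5 = -13)
X(k, Y) = 10 + k
c(b) = -143 (c(b) = -13*(10 + 1) = -13*11 = -143)
(-17*h(6) + c(-5 + 6*3))*(-46) = (-17*6 - 143)*(-46) = (-102 - 143)*(-46) = -245*(-46) = 11270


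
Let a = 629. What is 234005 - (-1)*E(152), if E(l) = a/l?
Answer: 35569389/152 ≈ 2.3401e+5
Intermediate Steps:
E(l) = 629/l
234005 - (-1)*E(152) = 234005 - (-1)*629/152 = 234005 - 1*(-629/152) = 234005 + 629/152 = 35569389/152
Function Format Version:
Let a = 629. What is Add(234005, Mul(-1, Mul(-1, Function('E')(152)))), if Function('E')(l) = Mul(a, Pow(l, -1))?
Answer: Rational(35569389, 152) ≈ 2.3401e+5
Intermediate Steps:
Function('E')(l) = Mul(629, Pow(l, -1))
Add(234005, Mul(-1, Mul(-1, Function('E')(152)))) = Add(234005, Mul(-1, Mul(-1, Mul(629, Pow(152, -1))))) = Add(234005, Mul(-1, Mul(-1, Mul(629, Rational(1, 152))))) = Add(234005, Mul(-1, Mul(-1, Rational(629, 152)))) = Add(234005, Mul(-1, Rational(-629, 152))) = Add(234005, Rational(629, 152)) = Rational(35569389, 152)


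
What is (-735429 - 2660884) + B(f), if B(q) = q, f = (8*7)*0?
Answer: -3396313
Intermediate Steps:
f = 0 (f = 56*0 = 0)
(-735429 - 2660884) + B(f) = (-735429 - 2660884) + 0 = -3396313 + 0 = -3396313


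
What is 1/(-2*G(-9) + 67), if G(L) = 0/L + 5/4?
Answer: 2/129 ≈ 0.015504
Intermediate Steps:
G(L) = 5/4 (G(L) = 0 + 5*(¼) = 0 + 5/4 = 5/4)
1/(-2*G(-9) + 67) = 1/(-2*5/4 + 67) = 1/(-5/2 + 67) = 1/(129/2) = 2/129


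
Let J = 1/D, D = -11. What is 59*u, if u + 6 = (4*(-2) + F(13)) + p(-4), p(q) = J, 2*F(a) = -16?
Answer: -14337/11 ≈ -1303.4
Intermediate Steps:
F(a) = -8 (F(a) = (½)*(-16) = -8)
J = -1/11 (J = 1/(-11) = -1/11 ≈ -0.090909)
p(q) = -1/11
u = -243/11 (u = -6 + ((4*(-2) - 8) - 1/11) = -6 + ((-8 - 8) - 1/11) = -6 + (-16 - 1/11) = -6 - 177/11 = -243/11 ≈ -22.091)
59*u = 59*(-243/11) = -14337/11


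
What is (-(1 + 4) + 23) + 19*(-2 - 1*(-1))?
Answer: -1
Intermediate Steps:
(-(1 + 4) + 23) + 19*(-2 - 1*(-1)) = (-1*5 + 23) + 19*(-2 + 1) = (-5 + 23) + 19*(-1) = 18 - 19 = -1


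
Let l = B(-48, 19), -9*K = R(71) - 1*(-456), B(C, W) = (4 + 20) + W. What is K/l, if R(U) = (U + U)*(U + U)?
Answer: -20620/387 ≈ -53.282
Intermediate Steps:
R(U) = 4*U² (R(U) = (2*U)*(2*U) = 4*U²)
B(C, W) = 24 + W
K = -20620/9 (K = -(4*71² - 1*(-456))/9 = -(4*5041 + 456)/9 = -(20164 + 456)/9 = -⅑*20620 = -20620/9 ≈ -2291.1)
l = 43 (l = 24 + 19 = 43)
K/l = -20620/9/43 = -20620/9*1/43 = -20620/387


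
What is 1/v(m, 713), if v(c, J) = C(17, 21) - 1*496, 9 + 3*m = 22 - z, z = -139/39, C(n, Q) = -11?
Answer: -1/507 ≈ -0.0019724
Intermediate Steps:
z = -139/39 (z = -139*1/39 = -139/39 ≈ -3.5641)
m = 646/117 (m = -3 + (22 - 1*(-139/39))/3 = -3 + (22 + 139/39)/3 = -3 + (⅓)*(997/39) = -3 + 997/117 = 646/117 ≈ 5.5214)
v(c, J) = -507 (v(c, J) = -11 - 1*496 = -11 - 496 = -507)
1/v(m, 713) = 1/(-507) = -1/507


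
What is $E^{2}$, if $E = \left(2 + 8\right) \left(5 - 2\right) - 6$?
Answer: $576$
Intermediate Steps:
$E = 24$ ($E = 10 \cdot 3 - 6 = 30 - 6 = 24$)
$E^{2} = 24^{2} = 576$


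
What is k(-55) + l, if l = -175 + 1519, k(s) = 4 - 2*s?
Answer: 1458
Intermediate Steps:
l = 1344
k(-55) + l = (4 - 2*(-55)) + 1344 = (4 + 110) + 1344 = 114 + 1344 = 1458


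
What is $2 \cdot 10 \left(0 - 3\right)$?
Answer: $-60$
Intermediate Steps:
$2 \cdot 10 \left(0 - 3\right) = 20 \left(-3\right) = -60$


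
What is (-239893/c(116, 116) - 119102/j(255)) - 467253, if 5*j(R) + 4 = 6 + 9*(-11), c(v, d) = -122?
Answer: -5433550161/11834 ≈ -4.5915e+5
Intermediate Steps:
j(R) = -97/5 (j(R) = -⅘ + (6 + 9*(-11))/5 = -⅘ + (6 - 99)/5 = -⅘ + (⅕)*(-93) = -⅘ - 93/5 = -97/5)
(-239893/c(116, 116) - 119102/j(255)) - 467253 = (-239893/(-122) - 119102/(-97/5)) - 467253 = (-239893*(-1/122) - 119102*(-5/97)) - 467253 = (239893/122 + 595510/97) - 467253 = 95921841/11834 - 467253 = -5433550161/11834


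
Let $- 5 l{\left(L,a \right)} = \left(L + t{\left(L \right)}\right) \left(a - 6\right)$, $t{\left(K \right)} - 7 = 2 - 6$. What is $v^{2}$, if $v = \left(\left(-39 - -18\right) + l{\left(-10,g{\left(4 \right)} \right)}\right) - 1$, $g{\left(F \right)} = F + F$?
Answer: $\frac{9216}{25} \approx 368.64$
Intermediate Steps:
$g{\left(F \right)} = 2 F$
$t{\left(K \right)} = 3$ ($t{\left(K \right)} = 7 + \left(2 - 6\right) = 7 - 4 = 3$)
$l{\left(L,a \right)} = - \frac{\left(-6 + a\right) \left(3 + L\right)}{5}$ ($l{\left(L,a \right)} = - \frac{\left(L + 3\right) \left(a - 6\right)}{5} = - \frac{\left(3 + L\right) \left(-6 + a\right)}{5} = - \frac{\left(-6 + a\right) \left(3 + L\right)}{5}$)
$v = - \frac{96}{5}$ ($v = \left(\left(-39 - -18\right) + \left(\frac{18}{5} - \frac{3 \cdot 2 \cdot 4}{5} + \frac{6}{5} \left(-10\right) - - 2 \cdot 2 \cdot 4\right)\right) - 1 = \left(\left(-39 + 18\right) - \left(\frac{66}{5} - 16\right)\right) - 1 = \left(-21 + \left(\frac{18}{5} - \frac{24}{5} - 12 + 16\right)\right) - 1 = \left(-21 + \frac{14}{5}\right) - 1 = - \frac{91}{5} - 1 = - \frac{96}{5} \approx -19.2$)
$v^{2} = \left(- \frac{96}{5}\right)^{2} = \frac{9216}{25}$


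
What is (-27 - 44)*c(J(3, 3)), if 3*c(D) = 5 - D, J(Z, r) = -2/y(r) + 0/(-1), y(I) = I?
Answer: -1207/9 ≈ -134.11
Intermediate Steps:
J(Z, r) = -2/r (J(Z, r) = -2/r + 0/(-1) = -2/r + 0*(-1) = -2/r + 0 = -2/r)
c(D) = 5/3 - D/3 (c(D) = (5 - D)/3 = 5/3 - D/3)
(-27 - 44)*c(J(3, 3)) = (-27 - 44)*(5/3 - (-2)/(3*3)) = -71*(5/3 - (-2)/(3*3)) = -71*(5/3 - 1/3*(-2/3)) = -71*(5/3 + 2/9) = -71*17/9 = -1207/9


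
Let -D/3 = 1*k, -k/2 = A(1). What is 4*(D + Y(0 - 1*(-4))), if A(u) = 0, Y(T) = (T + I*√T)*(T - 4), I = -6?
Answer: 0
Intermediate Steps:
Y(T) = (-4 + T)*(T - 6*√T) (Y(T) = (T - 6*√T)*(T - 4) = (T - 6*√T)*(-4 + T) = (-4 + T)*(T - 6*√T))
k = 0 (k = -2*0 = 0)
D = 0 (D = -3*0 = 0)
4*(D + Y(0 - 1*(-4))) = 4*(0 + ((0 - 1*(-4))² - 6*(0 - 1*(-4))^(3/2) - 4*(0 - 1*(-4)) + 24*√(0 - 1*(-4)))) = 4*(0 + ((0 + 4)² - 6*(0 + 4)^(3/2) - 4*(0 + 4) + 24*√(0 + 4))) = 4*(0 + (4² - 6*4^(3/2) - 4*4 + 24*√4)) = 4*(0 + (16 - 6*8 - 16 + 24*2)) = 4*(0 + (16 - 48 - 16 + 48)) = 4*(0 + 0) = 4*0 = 0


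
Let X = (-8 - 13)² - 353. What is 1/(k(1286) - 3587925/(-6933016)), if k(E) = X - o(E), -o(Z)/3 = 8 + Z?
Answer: 6933016/27527661445 ≈ 0.00025186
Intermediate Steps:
X = 88 (X = (-21)² - 353 = 441 - 353 = 88)
o(Z) = -24 - 3*Z (o(Z) = -3*(8 + Z) = -24 - 3*Z)
k(E) = 112 + 3*E (k(E) = 88 - (-24 - 3*E) = 88 + (24 + 3*E) = 112 + 3*E)
1/(k(1286) - 3587925/(-6933016)) = 1/((112 + 3*1286) - 3587925/(-6933016)) = 1/((112 + 3858) - 3587925*(-1/6933016)) = 1/(3970 + 3587925/6933016) = 1/(27527661445/6933016) = 6933016/27527661445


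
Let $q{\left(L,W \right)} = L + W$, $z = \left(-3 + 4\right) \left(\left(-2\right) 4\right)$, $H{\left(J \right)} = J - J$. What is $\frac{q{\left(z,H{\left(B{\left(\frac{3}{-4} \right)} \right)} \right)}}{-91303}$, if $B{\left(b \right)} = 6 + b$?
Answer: $\frac{8}{91303} \approx 8.762 \cdot 10^{-5}$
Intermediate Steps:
$H{\left(J \right)} = 0$
$z = -8$ ($z = 1 \left(-8\right) = -8$)
$\frac{q{\left(z,H{\left(B{\left(\frac{3}{-4} \right)} \right)} \right)}}{-91303} = \frac{-8 + 0}{-91303} = \left(-8\right) \left(- \frac{1}{91303}\right) = \frac{8}{91303}$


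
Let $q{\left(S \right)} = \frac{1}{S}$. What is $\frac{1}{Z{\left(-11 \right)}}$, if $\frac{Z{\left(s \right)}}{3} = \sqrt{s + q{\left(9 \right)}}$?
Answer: $- \frac{i \sqrt{2}}{14} \approx - 0.10102 i$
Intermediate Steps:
$Z{\left(s \right)} = 3 \sqrt{\frac{1}{9} + s}$ ($Z{\left(s \right)} = 3 \sqrt{s + \frac{1}{9}} = 3 \sqrt{\frac{1}{9} + s}$)
$\frac{1}{Z{\left(-11 \right)}} = \frac{1}{\sqrt{1 + 9 \left(-11\right)}} = \frac{1}{\sqrt{1 - 99}} = \frac{1}{\sqrt{-98}} = \frac{1}{7 i \sqrt{2}} = - \frac{i \sqrt{2}}{14}$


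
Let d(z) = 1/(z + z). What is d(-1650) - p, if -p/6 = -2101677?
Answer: -41613204601/3300 ≈ -1.2610e+7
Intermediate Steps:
p = 12610062 (p = -6*(-2101677) = 12610062)
d(z) = 1/(2*z)
d(-1650) - p = (½)/(-1650) - 1*12610062 = (½)*(-1/1650) - 12610062 = -1/3300 - 12610062 = -41613204601/3300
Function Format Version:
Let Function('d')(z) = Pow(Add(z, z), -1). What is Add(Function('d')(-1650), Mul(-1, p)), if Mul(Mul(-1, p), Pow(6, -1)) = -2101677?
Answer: Rational(-41613204601, 3300) ≈ -1.2610e+7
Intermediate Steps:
p = 12610062 (p = Mul(-6, -2101677) = 12610062)
Function('d')(z) = Mul(Rational(1, 2), Pow(z, -1)) (Function('d')(z) = Pow(Mul(2, z), -1) = Mul(Rational(1, 2), Pow(z, -1)))
Add(Function('d')(-1650), Mul(-1, p)) = Add(Mul(Rational(1, 2), Pow(-1650, -1)), Mul(-1, 12610062)) = Add(Mul(Rational(1, 2), Rational(-1, 1650)), -12610062) = Add(Rational(-1, 3300), -12610062) = Rational(-41613204601, 3300)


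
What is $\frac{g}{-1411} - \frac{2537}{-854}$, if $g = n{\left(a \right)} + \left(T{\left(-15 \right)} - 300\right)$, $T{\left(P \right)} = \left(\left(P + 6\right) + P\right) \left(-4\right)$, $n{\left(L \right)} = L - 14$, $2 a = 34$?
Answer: $\frac{3751361}{1204994} \approx 3.1132$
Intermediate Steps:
$a = 17$ ($a = \frac{1}{2} \cdot 34 = 17$)
$n{\left(L \right)} = -14 + L$ ($n{\left(L \right)} = L - 14 = -14 + L$)
$T{\left(P \right)} = -24 - 8 P$ ($T{\left(P \right)} = \left(\left(6 + P\right) + P\right) \left(-4\right) = \left(6 + 2 P\right) \left(-4\right) = -24 - 8 P$)
$g = -201$ ($g = \left(-14 + 17\right) - 204 = 3 + \left(\left(-24 + 120\right) - 300\right) = 3 + \left(96 - 300\right) = 3 - 204 = -201$)
$\frac{g}{-1411} - \frac{2537}{-854} = - \frac{201}{-1411} - \frac{2537}{-854} = \left(-201\right) \left(- \frac{1}{1411}\right) - - \frac{2537}{854} = \frac{201}{1411} + \frac{2537}{854} = \frac{3751361}{1204994}$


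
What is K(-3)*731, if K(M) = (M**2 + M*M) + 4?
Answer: 16082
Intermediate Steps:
K(M) = 4 + 2*M**2 (K(M) = (M**2 + M**2) + 4 = 2*M**2 + 4 = 4 + 2*M**2)
K(-3)*731 = (4 + 2*(-3)**2)*731 = (4 + 2*9)*731 = (4 + 18)*731 = 22*731 = 16082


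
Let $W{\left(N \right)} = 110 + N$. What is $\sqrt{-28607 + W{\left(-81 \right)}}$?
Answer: $i \sqrt{28578} \approx 169.05 i$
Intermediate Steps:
$\sqrt{-28607 + W{\left(-81 \right)}} = \sqrt{-28607 + \left(110 - 81\right)} = \sqrt{-28607 + 29} = \sqrt{-28578} = i \sqrt{28578}$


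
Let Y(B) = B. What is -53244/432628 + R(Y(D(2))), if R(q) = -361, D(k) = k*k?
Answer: -39057988/108157 ≈ -361.12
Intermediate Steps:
D(k) = k²
-53244/432628 + R(Y(D(2))) = -53244/432628 - 361 = -53244*1/432628 - 361 = -13311/108157 - 361 = -39057988/108157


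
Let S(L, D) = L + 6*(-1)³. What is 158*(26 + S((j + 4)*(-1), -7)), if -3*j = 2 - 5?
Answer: 2370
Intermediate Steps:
j = 1 (j = -(2 - 5)/3 = -⅓*(-3) = 1)
S(L, D) = -6 + L (S(L, D) = L + 6*(-1) = L - 6 = -6 + L)
158*(26 + S((j + 4)*(-1), -7)) = 158*(26 + (-6 + (1 + 4)*(-1))) = 158*(26 + (-6 + 5*(-1))) = 158*(26 + (-6 - 5)) = 158*(26 - 11) = 158*15 = 2370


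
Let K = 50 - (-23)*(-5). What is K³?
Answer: -274625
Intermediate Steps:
K = -65 (K = 50 - 1*115 = 50 - 115 = -65)
K³ = (-65)³ = -274625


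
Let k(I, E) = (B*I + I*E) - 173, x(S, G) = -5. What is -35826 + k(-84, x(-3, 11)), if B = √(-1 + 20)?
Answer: -35579 - 84*√19 ≈ -35945.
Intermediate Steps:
B = √19 ≈ 4.3589
k(I, E) = -173 + E*I + I*√19 (k(I, E) = (√19*I + I*E) - 173 = (I*√19 + E*I) - 173 = (E*I + I*√19) - 173 = -173 + E*I + I*√19)
-35826 + k(-84, x(-3, 11)) = -35826 + (-173 - 5*(-84) - 84*√19) = -35826 + (-173 + 420 - 84*√19) = -35826 + (247 - 84*√19) = -35579 - 84*√19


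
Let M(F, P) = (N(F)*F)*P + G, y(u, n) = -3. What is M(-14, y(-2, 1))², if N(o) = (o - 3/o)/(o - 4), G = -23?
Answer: 3025/36 ≈ 84.028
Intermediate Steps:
N(o) = (o - 3/o)/(-4 + o)
M(F, P) = -23 + P*(-3 + F²)/(-4 + F) (M(F, P) = (((-3 + F²)/(F*(-4 + F)))*F)*P - 23 = ((-3 + F²)/(-4 + F))*P - 23 = P*(-3 + F²)/(-4 + F) - 23 = -23 + P*(-3 + F²)/(-4 + F))
M(-14, y(-2, 1))² = ((92 - 23*(-14) - 3*(-3 + (-14)²))/(-4 - 14))² = ((92 + 322 - 3*(-3 + 196))/(-18))² = (-(92 + 322 - 3*193)/18)² = (-(92 + 322 - 579)/18)² = (-1/18*(-165))² = (55/6)² = 3025/36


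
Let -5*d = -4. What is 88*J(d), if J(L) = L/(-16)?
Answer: -22/5 ≈ -4.4000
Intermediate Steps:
d = 4/5 (d = -1/5*(-4) = 4/5 ≈ 0.80000)
J(L) = -L/16 (J(L) = L*(-1/16) = -L/16)
88*J(d) = 88*(-1/16*4/5) = 88*(-1/20) = -22/5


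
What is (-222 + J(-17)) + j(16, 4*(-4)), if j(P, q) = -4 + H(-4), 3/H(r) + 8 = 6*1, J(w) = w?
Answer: -489/2 ≈ -244.50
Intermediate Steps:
H(r) = -3/2 (H(r) = 3/(-8 + 6*1) = 3/(-8 + 6) = 3/(-2) = 3*(-½) = -3/2)
j(P, q) = -11/2 (j(P, q) = -4 - 3/2 = -11/2)
(-222 + J(-17)) + j(16, 4*(-4)) = (-222 - 17) - 11/2 = -239 - 11/2 = -489/2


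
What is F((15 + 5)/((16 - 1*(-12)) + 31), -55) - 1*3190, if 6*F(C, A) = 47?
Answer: -19093/6 ≈ -3182.2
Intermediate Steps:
F(C, A) = 47/6 (F(C, A) = (⅙)*47 = 47/6)
F((15 + 5)/((16 - 1*(-12)) + 31), -55) - 1*3190 = 47/6 - 1*3190 = 47/6 - 3190 = -19093/6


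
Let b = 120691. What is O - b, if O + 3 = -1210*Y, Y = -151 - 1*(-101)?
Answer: -60194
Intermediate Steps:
Y = -50 (Y = -151 + 101 = -50)
O = 60497 (O = -3 - 1210*(-50) = -3 + 60500 = 60497)
O - b = 60497 - 1*120691 = 60497 - 120691 = -60194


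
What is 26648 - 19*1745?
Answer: -6507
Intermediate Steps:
26648 - 19*1745 = 26648 - 1*33155 = 26648 - 33155 = -6507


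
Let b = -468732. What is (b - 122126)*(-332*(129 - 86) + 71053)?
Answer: -33547144666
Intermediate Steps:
(b - 122126)*(-332*(129 - 86) + 71053) = (-468732 - 122126)*(-332*(129 - 86) + 71053) = -590858*(-332*43 + 71053) = -590858*(-14276 + 71053) = -590858*56777 = -33547144666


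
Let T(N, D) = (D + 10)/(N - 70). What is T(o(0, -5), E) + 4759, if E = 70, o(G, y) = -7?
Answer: 366363/77 ≈ 4758.0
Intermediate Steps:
T(N, D) = (10 + D)/(-70 + N)
T(o(0, -5), E) + 4759 = (10 + 70)/(-70 - 7) + 4759 = 80/(-77) + 4759 = -1/77*80 + 4759 = -80/77 + 4759 = 366363/77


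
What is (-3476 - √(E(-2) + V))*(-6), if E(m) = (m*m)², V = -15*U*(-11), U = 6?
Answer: 20856 + 6*√1006 ≈ 21046.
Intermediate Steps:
V = 990 (V = -15*6*(-11) = -90*(-11) = 990)
E(m) = m⁴ (E(m) = (m²)² = m⁴)
(-3476 - √(E(-2) + V))*(-6) = (-3476 - √((-2)⁴ + 990))*(-6) = (-3476 - √(16 + 990))*(-6) = (-3476 - √1006)*(-6) = 20856 + 6*√1006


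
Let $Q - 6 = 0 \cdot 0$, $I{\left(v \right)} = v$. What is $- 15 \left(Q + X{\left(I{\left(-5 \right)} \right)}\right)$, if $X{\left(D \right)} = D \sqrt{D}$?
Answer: $-90 + 75 i \sqrt{5} \approx -90.0 + 167.71 i$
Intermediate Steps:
$X{\left(D \right)} = D^{\frac{3}{2}}$
$Q = 6$ ($Q = 6 + 0 \cdot 0 = 6 + 0 = 6$)
$- 15 \left(Q + X{\left(I{\left(-5 \right)} \right)}\right) = - 15 \left(6 + \left(-5\right)^{\frac{3}{2}}\right) = - 15 \left(6 - 5 i \sqrt{5}\right) = -90 + 75 i \sqrt{5}$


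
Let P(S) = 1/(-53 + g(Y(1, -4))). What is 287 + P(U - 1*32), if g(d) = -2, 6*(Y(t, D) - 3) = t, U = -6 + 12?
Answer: 15784/55 ≈ 286.98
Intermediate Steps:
U = 6
Y(t, D) = 3 + t/6
P(S) = -1/55 (P(S) = 1/(-53 - 2) = 1/(-55) = -1/55)
287 + P(U - 1*32) = 287 - 1/55 = 15784/55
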